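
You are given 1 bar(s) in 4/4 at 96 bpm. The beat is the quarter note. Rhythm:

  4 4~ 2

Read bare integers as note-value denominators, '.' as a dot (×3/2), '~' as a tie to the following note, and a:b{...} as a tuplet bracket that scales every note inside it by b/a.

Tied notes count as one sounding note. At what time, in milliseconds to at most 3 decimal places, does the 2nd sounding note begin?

1. 0.0ms @ 0 + 625.0ms (1)
2. 625.0ms @ 1 + 1875.0ms (3)

note 2 onset = 1b = 625.0ms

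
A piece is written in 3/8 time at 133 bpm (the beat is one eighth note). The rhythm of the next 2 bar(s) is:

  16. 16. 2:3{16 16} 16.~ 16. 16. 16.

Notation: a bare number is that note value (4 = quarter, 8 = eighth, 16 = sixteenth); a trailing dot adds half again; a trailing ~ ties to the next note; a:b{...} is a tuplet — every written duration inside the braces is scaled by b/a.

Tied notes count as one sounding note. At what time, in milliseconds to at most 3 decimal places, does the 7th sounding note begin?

note 7 onset = 21/4b = 2368.421ms

1. 0.0ms @ 0 + 338.346ms (3/4)
2. 338.346ms @ 3/4 + 338.346ms (3/4)
3. 676.692ms @ 3/2 + 338.346ms (3/4)
4. 1015.038ms @ 9/4 + 338.346ms (3/4)
5. 1353.383ms @ 3 + 676.692ms (3/2)
6. 2030.075ms @ 9/2 + 338.346ms (3/4)
7. 2368.421ms @ 21/4 + 338.346ms (3/4)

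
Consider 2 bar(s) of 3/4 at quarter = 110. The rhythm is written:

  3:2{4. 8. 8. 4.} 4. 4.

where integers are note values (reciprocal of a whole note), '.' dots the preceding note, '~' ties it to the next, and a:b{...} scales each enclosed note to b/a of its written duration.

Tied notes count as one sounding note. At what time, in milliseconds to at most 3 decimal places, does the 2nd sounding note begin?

note 2 onset = 1b = 545.455ms

1. 0.0ms @ 0 + 545.455ms (1)
2. 545.455ms @ 1 + 272.727ms (1/2)
3. 818.182ms @ 3/2 + 272.727ms (1/2)
4. 1090.909ms @ 2 + 545.455ms (1)
5. 1636.364ms @ 3 + 818.182ms (3/2)
6. 2454.545ms @ 9/2 + 818.182ms (3/2)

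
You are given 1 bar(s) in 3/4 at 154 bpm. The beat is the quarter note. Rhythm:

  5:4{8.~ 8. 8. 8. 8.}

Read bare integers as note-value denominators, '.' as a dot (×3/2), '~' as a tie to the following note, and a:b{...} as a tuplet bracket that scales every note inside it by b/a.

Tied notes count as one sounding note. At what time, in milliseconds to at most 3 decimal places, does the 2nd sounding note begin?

note 2 onset = 6/5b = 467.532ms

1. 0.0ms @ 0 + 467.532ms (6/5)
2. 467.532ms @ 6/5 + 233.766ms (3/5)
3. 701.299ms @ 9/5 + 233.766ms (3/5)
4. 935.065ms @ 12/5 + 233.766ms (3/5)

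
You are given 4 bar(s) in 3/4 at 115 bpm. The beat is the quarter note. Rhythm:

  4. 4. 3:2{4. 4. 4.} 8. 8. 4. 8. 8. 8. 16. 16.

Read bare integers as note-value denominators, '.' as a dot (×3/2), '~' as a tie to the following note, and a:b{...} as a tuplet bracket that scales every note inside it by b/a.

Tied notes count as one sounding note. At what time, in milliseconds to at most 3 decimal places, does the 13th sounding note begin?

1. 0.0ms @ 0 + 782.609ms (3/2)
2. 782.609ms @ 3/2 + 782.609ms (3/2)
3. 1565.217ms @ 3 + 521.739ms (1)
4. 2086.957ms @ 4 + 521.739ms (1)
5. 2608.696ms @ 5 + 521.739ms (1)
6. 3130.435ms @ 6 + 391.304ms (3/4)
7. 3521.739ms @ 27/4 + 391.304ms (3/4)
8. 3913.043ms @ 15/2 + 782.609ms (3/2)
9. 4695.652ms @ 9 + 391.304ms (3/4)
10. 5086.957ms @ 39/4 + 391.304ms (3/4)
11. 5478.261ms @ 21/2 + 391.304ms (3/4)
12. 5869.565ms @ 45/4 + 195.652ms (3/8)
13. 6065.217ms @ 93/8 + 195.652ms (3/8)

note 13 onset = 93/8b = 6065.217ms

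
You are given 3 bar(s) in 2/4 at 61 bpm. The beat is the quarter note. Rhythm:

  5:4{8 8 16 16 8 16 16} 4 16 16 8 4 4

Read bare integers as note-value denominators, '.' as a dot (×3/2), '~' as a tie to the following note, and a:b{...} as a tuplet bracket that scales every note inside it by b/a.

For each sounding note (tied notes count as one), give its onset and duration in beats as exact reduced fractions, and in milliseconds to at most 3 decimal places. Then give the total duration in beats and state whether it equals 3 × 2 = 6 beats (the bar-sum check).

1) 0.0ms=0b +393.443ms=2/5b
2) 393.443ms=2/5b +393.443ms=2/5b
3) 786.885ms=4/5b +196.721ms=1/5b
4) 983.607ms=1b +196.721ms=1/5b
5) 1180.328ms=6/5b +393.443ms=2/5b
6) 1573.77ms=8/5b +196.721ms=1/5b
7) 1770.492ms=9/5b +196.721ms=1/5b
8) 1967.213ms=2b +983.607ms=1b
9) 2950.82ms=3b +245.902ms=1/4b
10) 3196.721ms=13/4b +245.902ms=1/4b
11) 3442.623ms=7/2b +491.803ms=1/2b
12) 3934.426ms=4b +983.607ms=1b
13) 4918.033ms=5b +983.607ms=1b
Σ=6b of 6 (61bpm 2/4) — PASS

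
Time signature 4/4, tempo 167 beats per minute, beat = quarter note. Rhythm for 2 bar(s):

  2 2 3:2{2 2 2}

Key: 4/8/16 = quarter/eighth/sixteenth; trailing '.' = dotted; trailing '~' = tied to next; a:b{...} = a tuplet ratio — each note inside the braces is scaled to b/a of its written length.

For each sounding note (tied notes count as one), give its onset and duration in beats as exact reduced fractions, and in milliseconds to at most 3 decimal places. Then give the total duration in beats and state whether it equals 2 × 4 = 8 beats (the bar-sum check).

1) 0.0ms=0b +718.563ms=2b
2) 718.563ms=2b +718.563ms=2b
3) 1437.126ms=4b +479.042ms=4/3b
4) 1916.168ms=16/3b +479.042ms=4/3b
5) 2395.21ms=20/3b +479.042ms=4/3b
Σ=8b of 8 (167bpm 4/4) — PASS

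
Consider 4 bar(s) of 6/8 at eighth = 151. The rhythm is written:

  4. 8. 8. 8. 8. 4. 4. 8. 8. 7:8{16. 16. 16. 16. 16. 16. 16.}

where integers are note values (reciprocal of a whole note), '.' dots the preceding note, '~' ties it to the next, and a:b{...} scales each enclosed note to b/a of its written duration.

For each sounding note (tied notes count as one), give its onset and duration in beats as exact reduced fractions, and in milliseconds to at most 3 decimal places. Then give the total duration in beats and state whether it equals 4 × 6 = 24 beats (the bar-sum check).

1) 0.0ms=0b +1192.053ms=3b
2) 1192.053ms=3b +596.026ms=3/2b
3) 1788.079ms=9/2b +596.026ms=3/2b
4) 2384.106ms=6b +596.026ms=3/2b
5) 2980.132ms=15/2b +596.026ms=3/2b
6) 3576.159ms=9b +1192.053ms=3b
7) 4768.212ms=12b +1192.053ms=3b
8) 5960.265ms=15b +596.026ms=3/2b
9) 6556.291ms=33/2b +596.026ms=3/2b
10) 7152.318ms=18b +340.587ms=6/7b
11) 7492.904ms=132/7b +340.587ms=6/7b
12) 7833.491ms=138/7b +340.587ms=6/7b
13) 8174.078ms=144/7b +340.587ms=6/7b
14) 8514.664ms=150/7b +340.587ms=6/7b
15) 8855.251ms=156/7b +340.587ms=6/7b
16) 9195.837ms=162/7b +340.587ms=6/7b
Σ=24b of 24 (151bpm 6/8) — PASS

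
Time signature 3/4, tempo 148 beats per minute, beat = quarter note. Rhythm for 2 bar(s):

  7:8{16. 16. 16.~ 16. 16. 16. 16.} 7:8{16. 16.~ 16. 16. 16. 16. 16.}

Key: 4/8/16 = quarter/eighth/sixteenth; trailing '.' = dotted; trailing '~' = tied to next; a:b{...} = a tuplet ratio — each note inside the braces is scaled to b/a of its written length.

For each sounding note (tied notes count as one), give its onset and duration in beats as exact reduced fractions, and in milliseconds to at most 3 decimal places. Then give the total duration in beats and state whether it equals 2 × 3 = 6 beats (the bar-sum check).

1) 0.0ms=0b +173.745ms=3/7b
2) 173.745ms=3/7b +173.745ms=3/7b
3) 347.49ms=6/7b +347.49ms=6/7b
4) 694.981ms=12/7b +173.745ms=3/7b
5) 868.726ms=15/7b +173.745ms=3/7b
6) 1042.471ms=18/7b +173.745ms=3/7b
7) 1216.216ms=3b +173.745ms=3/7b
8) 1389.961ms=24/7b +347.49ms=6/7b
9) 1737.452ms=30/7b +173.745ms=3/7b
10) 1911.197ms=33/7b +173.745ms=3/7b
11) 2084.942ms=36/7b +173.745ms=3/7b
12) 2258.687ms=39/7b +173.745ms=3/7b
Σ=6b of 6 (148bpm 3/4) — PASS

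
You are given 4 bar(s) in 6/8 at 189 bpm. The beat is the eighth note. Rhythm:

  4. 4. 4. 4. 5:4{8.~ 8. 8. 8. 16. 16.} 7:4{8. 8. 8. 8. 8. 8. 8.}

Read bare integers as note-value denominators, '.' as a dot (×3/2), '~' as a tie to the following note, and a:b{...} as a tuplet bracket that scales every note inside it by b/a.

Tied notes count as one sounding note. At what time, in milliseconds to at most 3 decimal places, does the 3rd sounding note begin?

1. 0.0ms @ 0 + 952.381ms (3)
2. 952.381ms @ 3 + 952.381ms (3)
3. 1904.762ms @ 6 + 952.381ms (3)
4. 2857.143ms @ 9 + 952.381ms (3)
5. 3809.524ms @ 12 + 761.905ms (12/5)
6. 4571.429ms @ 72/5 + 380.952ms (6/5)
7. 4952.381ms @ 78/5 + 380.952ms (6/5)
8. 5333.333ms @ 84/5 + 190.476ms (3/5)
9. 5523.81ms @ 87/5 + 190.476ms (3/5)
10. 5714.286ms @ 18 + 272.109ms (6/7)
11. 5986.395ms @ 132/7 + 272.109ms (6/7)
12. 6258.503ms @ 138/7 + 272.109ms (6/7)
13. 6530.612ms @ 144/7 + 272.109ms (6/7)
14. 6802.721ms @ 150/7 + 272.109ms (6/7)
15. 7074.83ms @ 156/7 + 272.109ms (6/7)
16. 7346.939ms @ 162/7 + 272.109ms (6/7)

note 3 onset = 6b = 1904.762ms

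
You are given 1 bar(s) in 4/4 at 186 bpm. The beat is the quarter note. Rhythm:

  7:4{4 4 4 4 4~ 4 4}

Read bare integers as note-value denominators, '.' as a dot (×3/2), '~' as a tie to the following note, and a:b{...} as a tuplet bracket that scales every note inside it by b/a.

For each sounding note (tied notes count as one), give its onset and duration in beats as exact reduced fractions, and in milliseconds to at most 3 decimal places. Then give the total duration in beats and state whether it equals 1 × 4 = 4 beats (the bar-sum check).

1) 0.0ms=0b +184.332ms=4/7b
2) 184.332ms=4/7b +184.332ms=4/7b
3) 368.664ms=8/7b +184.332ms=4/7b
4) 552.995ms=12/7b +184.332ms=4/7b
5) 737.327ms=16/7b +368.664ms=8/7b
6) 1105.991ms=24/7b +184.332ms=4/7b
Σ=4b of 4 (186bpm 4/4) — PASS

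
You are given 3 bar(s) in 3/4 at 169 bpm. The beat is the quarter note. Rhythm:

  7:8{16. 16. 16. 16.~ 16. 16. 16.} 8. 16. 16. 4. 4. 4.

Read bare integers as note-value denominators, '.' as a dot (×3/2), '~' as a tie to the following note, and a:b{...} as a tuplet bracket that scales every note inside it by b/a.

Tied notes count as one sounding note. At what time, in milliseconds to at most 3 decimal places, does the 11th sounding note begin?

note 11 onset = 6b = 2130.178ms

1. 0.0ms @ 0 + 152.156ms (3/7)
2. 152.156ms @ 3/7 + 152.156ms (3/7)
3. 304.311ms @ 6/7 + 152.156ms (3/7)
4. 456.467ms @ 9/7 + 304.311ms (6/7)
5. 760.778ms @ 15/7 + 152.156ms (3/7)
6. 912.933ms @ 18/7 + 152.156ms (3/7)
7. 1065.089ms @ 3 + 266.272ms (3/4)
8. 1331.361ms @ 15/4 + 133.136ms (3/8)
9. 1464.497ms @ 33/8 + 133.136ms (3/8)
10. 1597.633ms @ 9/2 + 532.544ms (3/2)
11. 2130.178ms @ 6 + 532.544ms (3/2)
12. 2662.722ms @ 15/2 + 532.544ms (3/2)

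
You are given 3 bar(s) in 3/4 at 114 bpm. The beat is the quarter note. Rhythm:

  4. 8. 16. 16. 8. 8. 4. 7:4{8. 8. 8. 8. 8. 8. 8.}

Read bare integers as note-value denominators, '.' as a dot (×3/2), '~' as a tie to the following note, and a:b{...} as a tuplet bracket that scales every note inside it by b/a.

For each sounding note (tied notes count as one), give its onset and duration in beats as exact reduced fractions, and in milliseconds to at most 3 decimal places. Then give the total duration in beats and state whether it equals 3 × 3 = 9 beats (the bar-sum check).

1) 0.0ms=0b +789.474ms=3/2b
2) 789.474ms=3/2b +394.737ms=3/4b
3) 1184.211ms=9/4b +197.368ms=3/8b
4) 1381.579ms=21/8b +197.368ms=3/8b
5) 1578.947ms=3b +394.737ms=3/4b
6) 1973.684ms=15/4b +394.737ms=3/4b
7) 2368.421ms=9/2b +789.474ms=3/2b
8) 3157.895ms=6b +225.564ms=3/7b
9) 3383.459ms=45/7b +225.564ms=3/7b
10) 3609.023ms=48/7b +225.564ms=3/7b
11) 3834.586ms=51/7b +225.564ms=3/7b
12) 4060.15ms=54/7b +225.564ms=3/7b
13) 4285.714ms=57/7b +225.564ms=3/7b
14) 4511.278ms=60/7b +225.564ms=3/7b
Σ=9b of 9 (114bpm 3/4) — PASS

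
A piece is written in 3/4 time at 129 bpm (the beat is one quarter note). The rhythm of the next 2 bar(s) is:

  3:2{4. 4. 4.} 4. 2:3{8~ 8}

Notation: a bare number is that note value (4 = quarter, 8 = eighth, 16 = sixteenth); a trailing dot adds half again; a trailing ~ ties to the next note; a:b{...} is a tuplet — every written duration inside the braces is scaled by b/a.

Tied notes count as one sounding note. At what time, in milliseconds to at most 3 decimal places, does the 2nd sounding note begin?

1. 0.0ms @ 0 + 465.116ms (1)
2. 465.116ms @ 1 + 465.116ms (1)
3. 930.233ms @ 2 + 465.116ms (1)
4. 1395.349ms @ 3 + 697.674ms (3/2)
5. 2093.023ms @ 9/2 + 697.674ms (3/2)

note 2 onset = 1b = 465.116ms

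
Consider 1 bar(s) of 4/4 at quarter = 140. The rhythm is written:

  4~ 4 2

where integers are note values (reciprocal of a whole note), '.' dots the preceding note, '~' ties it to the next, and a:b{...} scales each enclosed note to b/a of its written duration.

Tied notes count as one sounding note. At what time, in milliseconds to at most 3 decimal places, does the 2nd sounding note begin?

note 2 onset = 2b = 857.143ms

1. 0.0ms @ 0 + 857.143ms (2)
2. 857.143ms @ 2 + 857.143ms (2)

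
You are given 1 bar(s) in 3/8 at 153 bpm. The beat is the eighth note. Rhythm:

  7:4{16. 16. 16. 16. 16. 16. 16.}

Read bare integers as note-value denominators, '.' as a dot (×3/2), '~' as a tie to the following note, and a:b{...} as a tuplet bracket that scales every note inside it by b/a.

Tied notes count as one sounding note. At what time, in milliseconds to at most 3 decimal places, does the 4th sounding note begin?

1. 0.0ms @ 0 + 168.067ms (3/7)
2. 168.067ms @ 3/7 + 168.067ms (3/7)
3. 336.134ms @ 6/7 + 168.067ms (3/7)
4. 504.202ms @ 9/7 + 168.067ms (3/7)
5. 672.269ms @ 12/7 + 168.067ms (3/7)
6. 840.336ms @ 15/7 + 168.067ms (3/7)
7. 1008.403ms @ 18/7 + 168.067ms (3/7)

note 4 onset = 9/7b = 504.202ms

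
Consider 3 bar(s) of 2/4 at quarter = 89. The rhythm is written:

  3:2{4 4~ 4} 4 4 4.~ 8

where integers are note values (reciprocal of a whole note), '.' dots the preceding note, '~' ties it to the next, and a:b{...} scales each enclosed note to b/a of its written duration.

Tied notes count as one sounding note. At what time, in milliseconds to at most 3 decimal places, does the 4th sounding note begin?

note 4 onset = 3b = 2022.472ms

1. 0.0ms @ 0 + 449.438ms (2/3)
2. 449.438ms @ 2/3 + 898.876ms (4/3)
3. 1348.315ms @ 2 + 674.157ms (1)
4. 2022.472ms @ 3 + 674.157ms (1)
5. 2696.629ms @ 4 + 1348.315ms (2)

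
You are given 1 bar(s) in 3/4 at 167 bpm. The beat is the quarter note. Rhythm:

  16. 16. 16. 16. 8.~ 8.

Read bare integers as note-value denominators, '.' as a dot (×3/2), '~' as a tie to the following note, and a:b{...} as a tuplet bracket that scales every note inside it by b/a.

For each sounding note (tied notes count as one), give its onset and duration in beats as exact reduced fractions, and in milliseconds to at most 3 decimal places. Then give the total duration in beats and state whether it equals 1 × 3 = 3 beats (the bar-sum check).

1) 0.0ms=0b +134.731ms=3/8b
2) 134.731ms=3/8b +134.731ms=3/8b
3) 269.461ms=3/4b +134.731ms=3/8b
4) 404.192ms=9/8b +134.731ms=3/8b
5) 538.922ms=3/2b +538.922ms=3/2b
Σ=3b of 3 (167bpm 3/4) — PASS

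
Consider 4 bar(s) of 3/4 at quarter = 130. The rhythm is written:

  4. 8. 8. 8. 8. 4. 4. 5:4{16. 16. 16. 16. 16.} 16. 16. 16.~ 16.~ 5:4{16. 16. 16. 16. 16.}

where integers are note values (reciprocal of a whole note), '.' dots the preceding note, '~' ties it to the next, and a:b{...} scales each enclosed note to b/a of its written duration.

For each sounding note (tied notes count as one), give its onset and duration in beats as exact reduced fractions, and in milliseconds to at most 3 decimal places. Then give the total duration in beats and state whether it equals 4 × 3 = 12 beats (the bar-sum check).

1) 0.0ms=0b +692.308ms=3/2b
2) 692.308ms=3/2b +346.154ms=3/4b
3) 1038.462ms=9/4b +346.154ms=3/4b
4) 1384.615ms=3b +346.154ms=3/4b
5) 1730.769ms=15/4b +346.154ms=3/4b
6) 2076.923ms=9/2b +692.308ms=3/2b
7) 2769.231ms=6b +692.308ms=3/2b
8) 3461.538ms=15/2b +138.462ms=3/10b
9) 3600.0ms=39/5b +138.462ms=3/10b
10) 3738.462ms=81/10b +138.462ms=3/10b
11) 3876.923ms=42/5b +138.462ms=3/10b
12) 4015.385ms=87/10b +138.462ms=3/10b
13) 4153.846ms=9b +173.077ms=3/8b
14) 4326.923ms=75/8b +173.077ms=3/8b
15) 4500.0ms=39/4b +484.615ms=21/20b
16) 4984.615ms=54/5b +138.462ms=3/10b
17) 5123.077ms=111/10b +138.462ms=3/10b
18) 5261.538ms=57/5b +138.462ms=3/10b
19) 5400.0ms=117/10b +138.462ms=3/10b
Σ=12b of 12 (130bpm 3/4) — PASS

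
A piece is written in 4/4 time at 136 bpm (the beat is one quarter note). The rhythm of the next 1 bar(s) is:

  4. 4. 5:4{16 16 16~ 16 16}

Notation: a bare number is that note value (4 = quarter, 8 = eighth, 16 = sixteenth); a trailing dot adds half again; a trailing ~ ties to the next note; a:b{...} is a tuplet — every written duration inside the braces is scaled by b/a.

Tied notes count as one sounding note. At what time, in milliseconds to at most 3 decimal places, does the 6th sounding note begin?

note 6 onset = 19/5b = 1676.471ms

1. 0.0ms @ 0 + 661.765ms (3/2)
2. 661.765ms @ 3/2 + 661.765ms (3/2)
3. 1323.529ms @ 3 + 88.235ms (1/5)
4. 1411.765ms @ 16/5 + 88.235ms (1/5)
5. 1500.0ms @ 17/5 + 176.471ms (2/5)
6. 1676.471ms @ 19/5 + 88.235ms (1/5)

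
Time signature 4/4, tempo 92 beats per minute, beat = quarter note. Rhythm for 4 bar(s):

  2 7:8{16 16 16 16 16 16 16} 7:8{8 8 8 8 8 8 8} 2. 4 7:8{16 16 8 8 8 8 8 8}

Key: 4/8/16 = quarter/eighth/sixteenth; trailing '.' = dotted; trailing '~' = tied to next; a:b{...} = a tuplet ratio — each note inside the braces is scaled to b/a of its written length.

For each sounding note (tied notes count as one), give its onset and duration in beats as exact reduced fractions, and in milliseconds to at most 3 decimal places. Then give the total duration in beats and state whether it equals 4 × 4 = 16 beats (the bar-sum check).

1) 0.0ms=0b +1304.348ms=2b
2) 1304.348ms=2b +186.335ms=2/7b
3) 1490.683ms=16/7b +186.335ms=2/7b
4) 1677.019ms=18/7b +186.335ms=2/7b
5) 1863.354ms=20/7b +186.335ms=2/7b
6) 2049.689ms=22/7b +186.335ms=2/7b
7) 2236.025ms=24/7b +186.335ms=2/7b
8) 2422.36ms=26/7b +186.335ms=2/7b
9) 2608.696ms=4b +372.671ms=4/7b
10) 2981.366ms=32/7b +372.671ms=4/7b
11) 3354.037ms=36/7b +372.671ms=4/7b
12) 3726.708ms=40/7b +372.671ms=4/7b
13) 4099.379ms=44/7b +372.671ms=4/7b
14) 4472.05ms=48/7b +372.671ms=4/7b
15) 4844.72ms=52/7b +372.671ms=4/7b
16) 5217.391ms=8b +1956.522ms=3b
17) 7173.913ms=11b +652.174ms=1b
18) 7826.087ms=12b +186.335ms=2/7b
19) 8012.422ms=86/7b +186.335ms=2/7b
20) 8198.758ms=88/7b +372.671ms=4/7b
21) 8571.429ms=92/7b +372.671ms=4/7b
22) 8944.099ms=96/7b +372.671ms=4/7b
23) 9316.77ms=100/7b +372.671ms=4/7b
24) 9689.441ms=104/7b +372.671ms=4/7b
25) 10062.112ms=108/7b +372.671ms=4/7b
Σ=16b of 16 (92bpm 4/4) — PASS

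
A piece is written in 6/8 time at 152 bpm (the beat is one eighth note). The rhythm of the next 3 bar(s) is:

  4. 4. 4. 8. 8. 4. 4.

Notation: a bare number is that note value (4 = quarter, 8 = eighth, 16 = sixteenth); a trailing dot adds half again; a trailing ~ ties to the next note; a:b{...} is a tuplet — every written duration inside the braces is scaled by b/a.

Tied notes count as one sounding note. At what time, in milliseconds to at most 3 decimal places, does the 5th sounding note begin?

1. 0.0ms @ 0 + 1184.211ms (3)
2. 1184.211ms @ 3 + 1184.211ms (3)
3. 2368.421ms @ 6 + 1184.211ms (3)
4. 3552.632ms @ 9 + 592.105ms (3/2)
5. 4144.737ms @ 21/2 + 592.105ms (3/2)
6. 4736.842ms @ 12 + 1184.211ms (3)
7. 5921.053ms @ 15 + 1184.211ms (3)

note 5 onset = 21/2b = 4144.737ms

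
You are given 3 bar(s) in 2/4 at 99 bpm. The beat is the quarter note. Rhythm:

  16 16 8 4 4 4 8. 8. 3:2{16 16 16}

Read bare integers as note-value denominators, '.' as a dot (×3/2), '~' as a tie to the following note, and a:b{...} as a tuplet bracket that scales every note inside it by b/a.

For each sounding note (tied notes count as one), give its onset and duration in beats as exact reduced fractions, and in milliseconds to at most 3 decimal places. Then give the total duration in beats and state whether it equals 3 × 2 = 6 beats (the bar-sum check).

1) 0.0ms=0b +151.515ms=1/4b
2) 151.515ms=1/4b +151.515ms=1/4b
3) 303.03ms=1/2b +303.03ms=1/2b
4) 606.061ms=1b +606.061ms=1b
5) 1212.121ms=2b +606.061ms=1b
6) 1818.182ms=3b +606.061ms=1b
7) 2424.242ms=4b +454.545ms=3/4b
8) 2878.788ms=19/4b +454.545ms=3/4b
9) 3333.333ms=11/2b +101.01ms=1/6b
10) 3434.343ms=17/3b +101.01ms=1/6b
11) 3535.354ms=35/6b +101.01ms=1/6b
Σ=6b of 6 (99bpm 2/4) — PASS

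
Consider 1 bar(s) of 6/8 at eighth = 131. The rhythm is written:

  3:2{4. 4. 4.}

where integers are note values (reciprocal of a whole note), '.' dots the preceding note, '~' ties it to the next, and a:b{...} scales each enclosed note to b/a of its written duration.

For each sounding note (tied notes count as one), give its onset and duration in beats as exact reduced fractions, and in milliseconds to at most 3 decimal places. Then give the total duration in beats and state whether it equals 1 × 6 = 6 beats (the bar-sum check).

1) 0.0ms=0b +916.031ms=2b
2) 916.031ms=2b +916.031ms=2b
3) 1832.061ms=4b +916.031ms=2b
Σ=6b of 6 (131bpm 6/8) — PASS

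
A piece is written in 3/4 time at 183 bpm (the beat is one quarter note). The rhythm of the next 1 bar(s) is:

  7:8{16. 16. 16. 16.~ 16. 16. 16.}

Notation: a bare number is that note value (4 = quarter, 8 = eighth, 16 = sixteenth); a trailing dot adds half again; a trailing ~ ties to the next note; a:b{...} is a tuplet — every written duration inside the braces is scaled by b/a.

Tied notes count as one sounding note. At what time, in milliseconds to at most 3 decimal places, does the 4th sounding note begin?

note 4 onset = 9/7b = 421.546ms

1. 0.0ms @ 0 + 140.515ms (3/7)
2. 140.515ms @ 3/7 + 140.515ms (3/7)
3. 281.03ms @ 6/7 + 140.515ms (3/7)
4. 421.546ms @ 9/7 + 281.03ms (6/7)
5. 702.576ms @ 15/7 + 140.515ms (3/7)
6. 843.091ms @ 18/7 + 140.515ms (3/7)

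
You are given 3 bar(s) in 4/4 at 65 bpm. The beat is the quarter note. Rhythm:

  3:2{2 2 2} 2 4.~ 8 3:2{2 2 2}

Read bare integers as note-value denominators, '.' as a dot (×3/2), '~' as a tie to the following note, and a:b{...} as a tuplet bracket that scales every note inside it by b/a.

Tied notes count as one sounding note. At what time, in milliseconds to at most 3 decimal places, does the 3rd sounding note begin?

note 3 onset = 8/3b = 2461.538ms

1. 0.0ms @ 0 + 1230.769ms (4/3)
2. 1230.769ms @ 4/3 + 1230.769ms (4/3)
3. 2461.538ms @ 8/3 + 1230.769ms (4/3)
4. 3692.308ms @ 4 + 1846.154ms (2)
5. 5538.462ms @ 6 + 1846.154ms (2)
6. 7384.615ms @ 8 + 1230.769ms (4/3)
7. 8615.385ms @ 28/3 + 1230.769ms (4/3)
8. 9846.154ms @ 32/3 + 1230.769ms (4/3)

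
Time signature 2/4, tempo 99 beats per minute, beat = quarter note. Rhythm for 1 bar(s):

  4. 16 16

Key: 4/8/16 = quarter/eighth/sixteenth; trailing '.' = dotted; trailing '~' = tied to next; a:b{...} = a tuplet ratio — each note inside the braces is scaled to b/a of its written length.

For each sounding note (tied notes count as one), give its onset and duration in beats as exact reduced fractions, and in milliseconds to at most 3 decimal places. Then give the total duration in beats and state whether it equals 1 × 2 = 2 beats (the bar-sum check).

1) 0.0ms=0b +909.091ms=3/2b
2) 909.091ms=3/2b +151.515ms=1/4b
3) 1060.606ms=7/4b +151.515ms=1/4b
Σ=2b of 2 (99bpm 2/4) — PASS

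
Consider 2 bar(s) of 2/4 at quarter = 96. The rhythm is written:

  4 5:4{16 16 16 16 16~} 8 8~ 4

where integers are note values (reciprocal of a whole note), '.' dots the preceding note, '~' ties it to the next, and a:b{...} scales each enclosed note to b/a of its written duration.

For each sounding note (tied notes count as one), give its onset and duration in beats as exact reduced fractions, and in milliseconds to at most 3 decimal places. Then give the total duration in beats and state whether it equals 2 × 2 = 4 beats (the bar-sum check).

1) 0.0ms=0b +625.0ms=1b
2) 625.0ms=1b +125.0ms=1/5b
3) 750.0ms=6/5b +125.0ms=1/5b
4) 875.0ms=7/5b +125.0ms=1/5b
5) 1000.0ms=8/5b +125.0ms=1/5b
6) 1125.0ms=9/5b +437.5ms=7/10b
7) 1562.5ms=5/2b +937.5ms=3/2b
Σ=4b of 4 (96bpm 2/4) — PASS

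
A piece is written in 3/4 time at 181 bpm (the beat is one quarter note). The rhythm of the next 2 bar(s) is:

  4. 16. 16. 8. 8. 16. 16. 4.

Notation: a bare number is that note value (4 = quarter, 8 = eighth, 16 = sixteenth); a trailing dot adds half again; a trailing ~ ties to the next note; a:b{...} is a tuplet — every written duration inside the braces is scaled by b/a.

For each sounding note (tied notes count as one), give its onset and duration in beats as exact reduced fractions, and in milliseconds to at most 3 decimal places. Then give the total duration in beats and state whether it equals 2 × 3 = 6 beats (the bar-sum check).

1) 0.0ms=0b +497.238ms=3/2b
2) 497.238ms=3/2b +124.309ms=3/8b
3) 621.547ms=15/8b +124.309ms=3/8b
4) 745.856ms=9/4b +248.619ms=3/4b
5) 994.475ms=3b +248.619ms=3/4b
6) 1243.094ms=15/4b +124.309ms=3/8b
7) 1367.403ms=33/8b +124.309ms=3/8b
8) 1491.713ms=9/2b +497.238ms=3/2b
Σ=6b of 6 (181bpm 3/4) — PASS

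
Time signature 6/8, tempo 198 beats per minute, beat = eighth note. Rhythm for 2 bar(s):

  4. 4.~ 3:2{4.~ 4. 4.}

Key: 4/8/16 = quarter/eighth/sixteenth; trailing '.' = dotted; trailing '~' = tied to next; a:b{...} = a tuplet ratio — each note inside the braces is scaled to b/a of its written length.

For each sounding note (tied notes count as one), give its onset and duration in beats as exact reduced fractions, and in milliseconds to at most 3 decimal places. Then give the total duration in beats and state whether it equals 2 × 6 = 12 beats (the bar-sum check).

1) 0.0ms=0b +909.091ms=3b
2) 909.091ms=3b +2121.212ms=7b
3) 3030.303ms=10b +606.061ms=2b
Σ=12b of 12 (198bpm 6/8) — PASS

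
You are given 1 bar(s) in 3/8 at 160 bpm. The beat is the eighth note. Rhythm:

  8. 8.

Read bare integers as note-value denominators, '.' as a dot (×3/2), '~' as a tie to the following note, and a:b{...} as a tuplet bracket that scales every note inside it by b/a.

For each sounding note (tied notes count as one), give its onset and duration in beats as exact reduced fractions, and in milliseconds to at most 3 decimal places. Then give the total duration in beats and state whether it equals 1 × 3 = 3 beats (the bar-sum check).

1) 0.0ms=0b +562.5ms=3/2b
2) 562.5ms=3/2b +562.5ms=3/2b
Σ=3b of 3 (160bpm 3/8) — PASS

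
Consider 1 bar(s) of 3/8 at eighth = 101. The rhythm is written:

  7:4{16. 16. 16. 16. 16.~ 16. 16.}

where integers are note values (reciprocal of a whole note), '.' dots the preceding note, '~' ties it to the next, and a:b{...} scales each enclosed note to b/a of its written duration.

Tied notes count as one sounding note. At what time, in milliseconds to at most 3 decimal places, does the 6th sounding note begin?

1. 0.0ms @ 0 + 254.597ms (3/7)
2. 254.597ms @ 3/7 + 254.597ms (3/7)
3. 509.194ms @ 6/7 + 254.597ms (3/7)
4. 763.791ms @ 9/7 + 254.597ms (3/7)
5. 1018.388ms @ 12/7 + 509.194ms (6/7)
6. 1527.581ms @ 18/7 + 254.597ms (3/7)

note 6 onset = 18/7b = 1527.581ms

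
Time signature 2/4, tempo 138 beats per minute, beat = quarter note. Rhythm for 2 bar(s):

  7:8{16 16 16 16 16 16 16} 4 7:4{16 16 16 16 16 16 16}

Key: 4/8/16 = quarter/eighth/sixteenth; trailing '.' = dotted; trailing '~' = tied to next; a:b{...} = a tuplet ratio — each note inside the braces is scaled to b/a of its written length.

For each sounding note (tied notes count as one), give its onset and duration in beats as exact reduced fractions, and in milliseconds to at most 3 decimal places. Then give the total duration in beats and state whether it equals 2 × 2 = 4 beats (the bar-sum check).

1) 0.0ms=0b +124.224ms=2/7b
2) 124.224ms=2/7b +124.224ms=2/7b
3) 248.447ms=4/7b +124.224ms=2/7b
4) 372.671ms=6/7b +124.224ms=2/7b
5) 496.894ms=8/7b +124.224ms=2/7b
6) 621.118ms=10/7b +124.224ms=2/7b
7) 745.342ms=12/7b +124.224ms=2/7b
8) 869.565ms=2b +434.783ms=1b
9) 1304.348ms=3b +62.112ms=1/7b
10) 1366.46ms=22/7b +62.112ms=1/7b
11) 1428.571ms=23/7b +62.112ms=1/7b
12) 1490.683ms=24/7b +62.112ms=1/7b
13) 1552.795ms=25/7b +62.112ms=1/7b
14) 1614.907ms=26/7b +62.112ms=1/7b
15) 1677.019ms=27/7b +62.112ms=1/7b
Σ=4b of 4 (138bpm 2/4) — PASS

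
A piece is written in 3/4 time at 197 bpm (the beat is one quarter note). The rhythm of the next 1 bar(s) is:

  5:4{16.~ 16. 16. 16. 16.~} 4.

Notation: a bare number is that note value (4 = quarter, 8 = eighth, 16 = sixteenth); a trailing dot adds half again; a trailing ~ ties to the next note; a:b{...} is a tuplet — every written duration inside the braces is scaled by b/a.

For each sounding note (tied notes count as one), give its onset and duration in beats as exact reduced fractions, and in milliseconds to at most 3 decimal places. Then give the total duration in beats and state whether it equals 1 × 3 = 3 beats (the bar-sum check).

1) 0.0ms=0b +182.741ms=3/5b
2) 182.741ms=3/5b +91.371ms=3/10b
3) 274.112ms=9/10b +91.371ms=3/10b
4) 365.482ms=6/5b +548.223ms=9/5b
Σ=3b of 3 (197bpm 3/4) — PASS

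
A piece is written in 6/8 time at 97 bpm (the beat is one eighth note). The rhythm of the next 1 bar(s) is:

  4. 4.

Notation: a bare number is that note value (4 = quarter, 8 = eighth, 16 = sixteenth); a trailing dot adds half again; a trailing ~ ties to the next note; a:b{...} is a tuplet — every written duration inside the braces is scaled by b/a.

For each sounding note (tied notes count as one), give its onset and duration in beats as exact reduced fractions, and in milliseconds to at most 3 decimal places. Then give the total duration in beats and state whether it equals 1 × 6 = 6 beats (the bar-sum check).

1) 0.0ms=0b +1855.67ms=3b
2) 1855.67ms=3b +1855.67ms=3b
Σ=6b of 6 (97bpm 6/8) — PASS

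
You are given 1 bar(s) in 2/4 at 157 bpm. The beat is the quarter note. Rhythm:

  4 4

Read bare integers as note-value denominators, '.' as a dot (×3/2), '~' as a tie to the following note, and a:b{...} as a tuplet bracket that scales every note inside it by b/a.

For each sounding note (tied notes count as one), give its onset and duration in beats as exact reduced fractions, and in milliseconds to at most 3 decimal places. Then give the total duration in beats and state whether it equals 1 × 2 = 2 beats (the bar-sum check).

1) 0.0ms=0b +382.166ms=1b
2) 382.166ms=1b +382.166ms=1b
Σ=2b of 2 (157bpm 2/4) — PASS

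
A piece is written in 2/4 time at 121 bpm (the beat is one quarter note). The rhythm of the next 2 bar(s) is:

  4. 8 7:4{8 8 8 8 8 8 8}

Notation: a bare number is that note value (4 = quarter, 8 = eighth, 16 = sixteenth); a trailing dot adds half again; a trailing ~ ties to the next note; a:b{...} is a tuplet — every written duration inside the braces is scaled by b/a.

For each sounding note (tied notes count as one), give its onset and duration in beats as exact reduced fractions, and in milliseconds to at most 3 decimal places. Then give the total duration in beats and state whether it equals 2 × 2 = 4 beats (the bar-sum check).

1) 0.0ms=0b +743.802ms=3/2b
2) 743.802ms=3/2b +247.934ms=1/2b
3) 991.736ms=2b +141.677ms=2/7b
4) 1133.412ms=16/7b +141.677ms=2/7b
5) 1275.089ms=18/7b +141.677ms=2/7b
6) 1416.765ms=20/7b +141.677ms=2/7b
7) 1558.442ms=22/7b +141.677ms=2/7b
8) 1700.118ms=24/7b +141.677ms=2/7b
9) 1841.795ms=26/7b +141.677ms=2/7b
Σ=4b of 4 (121bpm 2/4) — PASS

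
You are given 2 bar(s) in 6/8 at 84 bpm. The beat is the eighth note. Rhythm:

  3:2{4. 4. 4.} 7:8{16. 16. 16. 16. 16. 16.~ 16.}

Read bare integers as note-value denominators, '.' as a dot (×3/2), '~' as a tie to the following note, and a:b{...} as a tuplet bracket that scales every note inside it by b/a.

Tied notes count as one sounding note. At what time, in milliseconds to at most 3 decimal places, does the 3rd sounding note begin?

note 3 onset = 4b = 2857.143ms

1. 0.0ms @ 0 + 1428.571ms (2)
2. 1428.571ms @ 2 + 1428.571ms (2)
3. 2857.143ms @ 4 + 1428.571ms (2)
4. 4285.714ms @ 6 + 612.245ms (6/7)
5. 4897.959ms @ 48/7 + 612.245ms (6/7)
6. 5510.204ms @ 54/7 + 612.245ms (6/7)
7. 6122.449ms @ 60/7 + 612.245ms (6/7)
8. 6734.694ms @ 66/7 + 612.245ms (6/7)
9. 7346.939ms @ 72/7 + 1224.49ms (12/7)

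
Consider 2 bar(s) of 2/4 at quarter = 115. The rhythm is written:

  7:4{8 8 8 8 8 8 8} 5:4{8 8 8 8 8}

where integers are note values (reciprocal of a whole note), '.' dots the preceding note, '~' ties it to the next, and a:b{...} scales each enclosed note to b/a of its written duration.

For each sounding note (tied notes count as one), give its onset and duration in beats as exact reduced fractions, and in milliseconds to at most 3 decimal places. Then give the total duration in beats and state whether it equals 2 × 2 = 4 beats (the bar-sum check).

1) 0.0ms=0b +149.068ms=2/7b
2) 149.068ms=2/7b +149.068ms=2/7b
3) 298.137ms=4/7b +149.068ms=2/7b
4) 447.205ms=6/7b +149.068ms=2/7b
5) 596.273ms=8/7b +149.068ms=2/7b
6) 745.342ms=10/7b +149.068ms=2/7b
7) 894.41ms=12/7b +149.068ms=2/7b
8) 1043.478ms=2b +208.696ms=2/5b
9) 1252.174ms=12/5b +208.696ms=2/5b
10) 1460.87ms=14/5b +208.696ms=2/5b
11) 1669.565ms=16/5b +208.696ms=2/5b
12) 1878.261ms=18/5b +208.696ms=2/5b
Σ=4b of 4 (115bpm 2/4) — PASS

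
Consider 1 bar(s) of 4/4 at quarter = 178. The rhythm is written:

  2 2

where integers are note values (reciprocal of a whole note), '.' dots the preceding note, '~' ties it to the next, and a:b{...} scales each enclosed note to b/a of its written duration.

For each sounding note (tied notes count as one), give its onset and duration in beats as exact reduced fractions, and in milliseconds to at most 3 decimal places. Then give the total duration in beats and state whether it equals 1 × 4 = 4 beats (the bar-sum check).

1) 0.0ms=0b +674.157ms=2b
2) 674.157ms=2b +674.157ms=2b
Σ=4b of 4 (178bpm 4/4) — PASS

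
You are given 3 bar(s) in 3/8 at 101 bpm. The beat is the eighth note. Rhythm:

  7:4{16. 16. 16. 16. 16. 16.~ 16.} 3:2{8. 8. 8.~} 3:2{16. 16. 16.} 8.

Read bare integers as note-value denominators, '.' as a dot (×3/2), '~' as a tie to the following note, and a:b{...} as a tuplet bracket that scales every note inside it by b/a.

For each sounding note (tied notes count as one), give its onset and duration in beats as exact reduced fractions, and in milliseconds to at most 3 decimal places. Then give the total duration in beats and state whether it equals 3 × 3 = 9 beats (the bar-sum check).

1) 0.0ms=0b +254.597ms=3/7b
2) 254.597ms=3/7b +254.597ms=3/7b
3) 509.194ms=6/7b +254.597ms=3/7b
4) 763.791ms=9/7b +254.597ms=3/7b
5) 1018.388ms=12/7b +254.597ms=3/7b
6) 1272.984ms=15/7b +509.194ms=6/7b
7) 1782.178ms=3b +594.059ms=1b
8) 2376.238ms=4b +594.059ms=1b
9) 2970.297ms=5b +891.089ms=3/2b
10) 3861.386ms=13/2b +297.03ms=1/2b
11) 4158.416ms=7b +297.03ms=1/2b
12) 4455.446ms=15/2b +891.089ms=3/2b
Σ=9b of 9 (101bpm 3/8) — PASS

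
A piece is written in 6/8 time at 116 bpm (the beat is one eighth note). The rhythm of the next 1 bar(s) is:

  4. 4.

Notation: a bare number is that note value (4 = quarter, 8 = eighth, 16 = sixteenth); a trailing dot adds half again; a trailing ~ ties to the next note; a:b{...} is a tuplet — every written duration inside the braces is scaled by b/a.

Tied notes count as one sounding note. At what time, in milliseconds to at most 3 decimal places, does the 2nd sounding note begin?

1. 0.0ms @ 0 + 1551.724ms (3)
2. 1551.724ms @ 3 + 1551.724ms (3)

note 2 onset = 3b = 1551.724ms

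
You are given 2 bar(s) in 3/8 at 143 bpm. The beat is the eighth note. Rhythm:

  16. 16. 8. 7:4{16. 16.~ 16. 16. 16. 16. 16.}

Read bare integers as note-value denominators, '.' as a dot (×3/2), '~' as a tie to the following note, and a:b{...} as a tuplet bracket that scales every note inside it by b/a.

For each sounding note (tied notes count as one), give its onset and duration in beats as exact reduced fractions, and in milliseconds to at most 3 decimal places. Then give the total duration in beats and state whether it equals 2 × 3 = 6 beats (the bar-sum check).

1) 0.0ms=0b +314.685ms=3/4b
2) 314.685ms=3/4b +314.685ms=3/4b
3) 629.371ms=3/2b +629.371ms=3/2b
4) 1258.741ms=3b +179.82ms=3/7b
5) 1438.561ms=24/7b +359.64ms=6/7b
6) 1798.202ms=30/7b +179.82ms=3/7b
7) 1978.022ms=33/7b +179.82ms=3/7b
8) 2157.842ms=36/7b +179.82ms=3/7b
9) 2337.662ms=39/7b +179.82ms=3/7b
Σ=6b of 6 (143bpm 3/8) — PASS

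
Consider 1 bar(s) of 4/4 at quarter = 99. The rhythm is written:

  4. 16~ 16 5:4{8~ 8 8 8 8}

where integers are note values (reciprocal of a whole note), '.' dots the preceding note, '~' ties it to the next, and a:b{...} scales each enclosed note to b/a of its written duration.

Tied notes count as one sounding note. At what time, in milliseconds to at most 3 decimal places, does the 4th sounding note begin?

1. 0.0ms @ 0 + 909.091ms (3/2)
2. 909.091ms @ 3/2 + 303.03ms (1/2)
3. 1212.121ms @ 2 + 484.848ms (4/5)
4. 1696.97ms @ 14/5 + 242.424ms (2/5)
5. 1939.394ms @ 16/5 + 242.424ms (2/5)
6. 2181.818ms @ 18/5 + 242.424ms (2/5)

note 4 onset = 14/5b = 1696.97ms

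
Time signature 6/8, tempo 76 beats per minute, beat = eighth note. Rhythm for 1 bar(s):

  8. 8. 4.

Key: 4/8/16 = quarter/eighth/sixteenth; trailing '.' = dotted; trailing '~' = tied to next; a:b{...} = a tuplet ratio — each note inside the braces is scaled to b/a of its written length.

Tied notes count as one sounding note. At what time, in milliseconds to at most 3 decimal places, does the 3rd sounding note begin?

note 3 onset = 3b = 2368.421ms

1. 0.0ms @ 0 + 1184.211ms (3/2)
2. 1184.211ms @ 3/2 + 1184.211ms (3/2)
3. 2368.421ms @ 3 + 2368.421ms (3)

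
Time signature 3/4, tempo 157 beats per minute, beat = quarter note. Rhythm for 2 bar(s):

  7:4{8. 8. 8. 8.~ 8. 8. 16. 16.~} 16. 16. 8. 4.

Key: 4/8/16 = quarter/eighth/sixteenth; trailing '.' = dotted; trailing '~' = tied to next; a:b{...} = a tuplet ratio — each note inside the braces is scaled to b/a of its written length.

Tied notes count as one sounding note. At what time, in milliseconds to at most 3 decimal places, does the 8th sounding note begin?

note 8 onset = 27/8b = 1289.809ms

1. 0.0ms @ 0 + 163.785ms (3/7)
2. 163.785ms @ 3/7 + 163.785ms (3/7)
3. 327.571ms @ 6/7 + 163.785ms (3/7)
4. 491.356ms @ 9/7 + 327.571ms (6/7)
5. 818.926ms @ 15/7 + 163.785ms (3/7)
6. 982.712ms @ 18/7 + 81.893ms (3/14)
7. 1064.604ms @ 39/14 + 225.205ms (33/56)
8. 1289.809ms @ 27/8 + 143.312ms (3/8)
9. 1433.121ms @ 15/4 + 286.624ms (3/4)
10. 1719.745ms @ 9/2 + 573.248ms (3/2)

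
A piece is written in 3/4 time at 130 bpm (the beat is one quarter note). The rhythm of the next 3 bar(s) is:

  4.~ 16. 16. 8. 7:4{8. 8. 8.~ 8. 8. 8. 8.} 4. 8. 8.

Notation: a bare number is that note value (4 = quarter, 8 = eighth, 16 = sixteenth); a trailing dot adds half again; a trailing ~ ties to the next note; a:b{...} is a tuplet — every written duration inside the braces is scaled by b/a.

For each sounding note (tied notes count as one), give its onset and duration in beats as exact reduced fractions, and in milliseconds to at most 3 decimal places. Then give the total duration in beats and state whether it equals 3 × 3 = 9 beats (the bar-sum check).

1) 0.0ms=0b +865.385ms=15/8b
2) 865.385ms=15/8b +173.077ms=3/8b
3) 1038.462ms=9/4b +346.154ms=3/4b
4) 1384.615ms=3b +197.802ms=3/7b
5) 1582.418ms=24/7b +197.802ms=3/7b
6) 1780.22ms=27/7b +395.604ms=6/7b
7) 2175.824ms=33/7b +197.802ms=3/7b
8) 2373.626ms=36/7b +197.802ms=3/7b
9) 2571.429ms=39/7b +197.802ms=3/7b
10) 2769.231ms=6b +692.308ms=3/2b
11) 3461.538ms=15/2b +346.154ms=3/4b
12) 3807.692ms=33/4b +346.154ms=3/4b
Σ=9b of 9 (130bpm 3/4) — PASS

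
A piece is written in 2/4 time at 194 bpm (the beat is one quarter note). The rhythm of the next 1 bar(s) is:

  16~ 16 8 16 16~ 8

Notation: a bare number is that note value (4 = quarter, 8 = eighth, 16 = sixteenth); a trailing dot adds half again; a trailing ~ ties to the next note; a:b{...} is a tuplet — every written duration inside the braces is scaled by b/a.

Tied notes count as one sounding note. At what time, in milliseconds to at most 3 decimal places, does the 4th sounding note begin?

note 4 onset = 5/4b = 386.598ms

1. 0.0ms @ 0 + 154.639ms (1/2)
2. 154.639ms @ 1/2 + 154.639ms (1/2)
3. 309.278ms @ 1 + 77.32ms (1/4)
4. 386.598ms @ 5/4 + 231.959ms (3/4)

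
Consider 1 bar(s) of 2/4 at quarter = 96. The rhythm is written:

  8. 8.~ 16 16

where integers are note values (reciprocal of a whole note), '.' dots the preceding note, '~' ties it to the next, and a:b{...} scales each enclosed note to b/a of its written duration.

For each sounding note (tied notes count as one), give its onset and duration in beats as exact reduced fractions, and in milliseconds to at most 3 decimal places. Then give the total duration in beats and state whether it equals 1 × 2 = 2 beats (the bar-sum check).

1) 0.0ms=0b +468.75ms=3/4b
2) 468.75ms=3/4b +625.0ms=1b
3) 1093.75ms=7/4b +156.25ms=1/4b
Σ=2b of 2 (96bpm 2/4) — PASS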